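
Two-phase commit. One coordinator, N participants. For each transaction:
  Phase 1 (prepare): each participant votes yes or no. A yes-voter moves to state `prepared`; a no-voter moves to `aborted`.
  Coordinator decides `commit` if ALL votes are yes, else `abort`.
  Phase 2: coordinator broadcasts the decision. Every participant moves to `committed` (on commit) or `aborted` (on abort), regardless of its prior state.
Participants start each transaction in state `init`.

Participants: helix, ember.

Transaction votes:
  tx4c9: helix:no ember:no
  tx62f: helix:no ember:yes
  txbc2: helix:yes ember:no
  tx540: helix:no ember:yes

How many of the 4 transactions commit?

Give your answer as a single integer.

tx4c9: no from helix, ember -> abort (commits=0)
tx62f: no from helix -> abort (commits=0)
txbc2: no from ember -> abort (commits=0)
tx540: no from helix -> abort (commits=0)

Answer: 0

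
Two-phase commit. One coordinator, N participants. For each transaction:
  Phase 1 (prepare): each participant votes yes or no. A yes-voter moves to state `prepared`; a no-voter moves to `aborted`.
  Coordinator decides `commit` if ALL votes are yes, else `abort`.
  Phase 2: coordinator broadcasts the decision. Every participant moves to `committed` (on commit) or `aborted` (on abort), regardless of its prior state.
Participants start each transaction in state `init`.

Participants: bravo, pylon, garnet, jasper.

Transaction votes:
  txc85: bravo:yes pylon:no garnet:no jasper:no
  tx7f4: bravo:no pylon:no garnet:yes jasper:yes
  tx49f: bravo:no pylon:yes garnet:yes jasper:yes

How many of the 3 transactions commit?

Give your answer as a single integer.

txc85: no from pylon, garnet, jasper -> abort (commits=0)
tx7f4: no from bravo, pylon -> abort (commits=0)
tx49f: no from bravo -> abort (commits=0)

Answer: 0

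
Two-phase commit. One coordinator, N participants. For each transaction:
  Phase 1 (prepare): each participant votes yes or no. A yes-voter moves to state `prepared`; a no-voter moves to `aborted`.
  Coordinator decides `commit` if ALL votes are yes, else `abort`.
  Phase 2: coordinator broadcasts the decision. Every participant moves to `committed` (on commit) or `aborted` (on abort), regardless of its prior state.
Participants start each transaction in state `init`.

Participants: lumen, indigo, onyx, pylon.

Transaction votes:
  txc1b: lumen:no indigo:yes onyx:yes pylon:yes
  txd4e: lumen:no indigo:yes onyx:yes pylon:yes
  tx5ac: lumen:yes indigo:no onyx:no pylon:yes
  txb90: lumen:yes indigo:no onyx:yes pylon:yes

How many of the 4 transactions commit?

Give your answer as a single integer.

txc1b: no from lumen -> abort (commits=0)
txd4e: no from lumen -> abort (commits=0)
tx5ac: no from indigo, onyx -> abort (commits=0)
txb90: no from indigo -> abort (commits=0)

Answer: 0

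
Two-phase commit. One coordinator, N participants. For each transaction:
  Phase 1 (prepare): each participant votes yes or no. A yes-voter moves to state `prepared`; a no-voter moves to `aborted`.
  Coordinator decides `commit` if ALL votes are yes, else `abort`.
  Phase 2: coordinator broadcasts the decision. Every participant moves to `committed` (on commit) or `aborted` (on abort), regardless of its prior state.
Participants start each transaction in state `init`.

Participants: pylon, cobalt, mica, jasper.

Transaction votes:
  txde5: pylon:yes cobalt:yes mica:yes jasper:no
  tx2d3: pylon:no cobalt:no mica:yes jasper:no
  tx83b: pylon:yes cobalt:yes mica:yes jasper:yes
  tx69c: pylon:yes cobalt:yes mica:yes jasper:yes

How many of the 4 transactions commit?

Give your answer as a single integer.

txde5: no from jasper -> abort (commits=0)
tx2d3: no from pylon, cobalt, jasper -> abort (commits=0)
tx83b: all yes -> commit (commits=1)
tx69c: all yes -> commit (commits=2)

Answer: 2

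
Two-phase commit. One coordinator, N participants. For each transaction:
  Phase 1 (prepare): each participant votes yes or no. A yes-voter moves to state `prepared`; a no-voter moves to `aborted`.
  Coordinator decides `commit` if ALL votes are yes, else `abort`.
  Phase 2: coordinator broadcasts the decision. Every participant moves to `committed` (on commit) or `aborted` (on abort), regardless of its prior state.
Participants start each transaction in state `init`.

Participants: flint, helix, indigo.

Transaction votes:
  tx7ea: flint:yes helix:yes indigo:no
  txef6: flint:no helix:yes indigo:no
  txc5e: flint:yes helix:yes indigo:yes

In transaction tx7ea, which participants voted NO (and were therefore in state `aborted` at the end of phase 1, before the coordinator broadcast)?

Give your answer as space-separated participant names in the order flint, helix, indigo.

Txn tx7ea phase 1: flint yes -> prepared; helix yes -> prepared; indigo no -> aborted

Answer: indigo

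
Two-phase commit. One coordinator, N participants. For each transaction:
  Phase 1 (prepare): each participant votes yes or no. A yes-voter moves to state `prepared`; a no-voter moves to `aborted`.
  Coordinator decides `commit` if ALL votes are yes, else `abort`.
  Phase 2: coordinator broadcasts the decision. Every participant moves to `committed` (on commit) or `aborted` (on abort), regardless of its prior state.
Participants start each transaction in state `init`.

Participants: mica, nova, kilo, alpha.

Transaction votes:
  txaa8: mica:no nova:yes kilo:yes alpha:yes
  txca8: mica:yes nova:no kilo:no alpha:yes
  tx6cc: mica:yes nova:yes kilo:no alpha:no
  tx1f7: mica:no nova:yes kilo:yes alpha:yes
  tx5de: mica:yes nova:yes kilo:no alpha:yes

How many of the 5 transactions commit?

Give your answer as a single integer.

txaa8: no from mica -> abort (commits=0)
txca8: no from nova, kilo -> abort (commits=0)
tx6cc: no from kilo, alpha -> abort (commits=0)
tx1f7: no from mica -> abort (commits=0)
tx5de: no from kilo -> abort (commits=0)

Answer: 0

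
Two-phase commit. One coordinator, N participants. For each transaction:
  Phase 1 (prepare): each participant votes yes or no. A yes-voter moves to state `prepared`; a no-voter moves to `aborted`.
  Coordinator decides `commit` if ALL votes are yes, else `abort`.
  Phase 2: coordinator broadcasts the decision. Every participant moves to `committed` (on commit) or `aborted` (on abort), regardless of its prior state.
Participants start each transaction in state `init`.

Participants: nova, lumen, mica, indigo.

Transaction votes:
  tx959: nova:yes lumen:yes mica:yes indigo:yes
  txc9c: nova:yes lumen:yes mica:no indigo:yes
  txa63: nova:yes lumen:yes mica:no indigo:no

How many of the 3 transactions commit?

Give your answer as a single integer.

tx959: all yes -> commit (commits=1)
txc9c: no from mica -> abort (commits=1)
txa63: no from mica, indigo -> abort (commits=1)

Answer: 1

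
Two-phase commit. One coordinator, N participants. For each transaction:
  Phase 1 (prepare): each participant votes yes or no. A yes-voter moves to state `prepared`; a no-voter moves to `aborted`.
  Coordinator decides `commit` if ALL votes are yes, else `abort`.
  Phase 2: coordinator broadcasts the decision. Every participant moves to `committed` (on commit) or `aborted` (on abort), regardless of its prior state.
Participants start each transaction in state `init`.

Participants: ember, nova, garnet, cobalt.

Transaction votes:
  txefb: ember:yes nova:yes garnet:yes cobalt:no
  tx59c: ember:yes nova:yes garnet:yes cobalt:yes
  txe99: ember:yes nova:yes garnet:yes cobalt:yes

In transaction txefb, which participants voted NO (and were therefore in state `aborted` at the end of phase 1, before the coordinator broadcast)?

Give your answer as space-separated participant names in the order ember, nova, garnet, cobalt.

Answer: cobalt

Derivation:
Txn txefb phase 1: ember yes -> prepared; nova yes -> prepared; garnet yes -> prepared; cobalt no -> aborted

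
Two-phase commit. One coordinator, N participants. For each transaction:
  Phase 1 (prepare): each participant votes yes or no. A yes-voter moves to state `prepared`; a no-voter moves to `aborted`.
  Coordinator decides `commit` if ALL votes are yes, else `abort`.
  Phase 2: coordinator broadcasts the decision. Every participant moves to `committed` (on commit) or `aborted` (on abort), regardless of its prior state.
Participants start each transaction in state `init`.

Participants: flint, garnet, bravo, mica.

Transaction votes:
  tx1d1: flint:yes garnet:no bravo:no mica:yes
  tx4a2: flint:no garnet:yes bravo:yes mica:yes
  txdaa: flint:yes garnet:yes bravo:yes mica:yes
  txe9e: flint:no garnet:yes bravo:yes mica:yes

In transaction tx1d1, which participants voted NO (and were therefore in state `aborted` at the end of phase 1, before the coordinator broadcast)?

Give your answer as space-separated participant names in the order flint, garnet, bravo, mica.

Txn tx1d1 phase 1: flint yes -> prepared; garnet no -> aborted; bravo no -> aborted; mica yes -> prepared

Answer: garnet bravo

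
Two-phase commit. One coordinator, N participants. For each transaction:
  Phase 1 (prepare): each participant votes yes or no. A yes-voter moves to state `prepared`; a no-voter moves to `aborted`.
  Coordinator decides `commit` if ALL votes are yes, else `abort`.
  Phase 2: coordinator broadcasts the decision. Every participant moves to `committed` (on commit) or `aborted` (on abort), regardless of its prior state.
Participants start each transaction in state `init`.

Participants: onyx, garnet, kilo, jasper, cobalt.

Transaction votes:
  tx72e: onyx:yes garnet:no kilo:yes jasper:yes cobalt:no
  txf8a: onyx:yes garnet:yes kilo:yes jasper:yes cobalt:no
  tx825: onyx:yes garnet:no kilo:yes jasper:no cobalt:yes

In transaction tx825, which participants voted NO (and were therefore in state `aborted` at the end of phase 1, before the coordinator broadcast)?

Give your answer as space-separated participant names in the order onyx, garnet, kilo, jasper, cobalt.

Txn tx825 phase 1: onyx yes -> prepared; garnet no -> aborted; kilo yes -> prepared; jasper no -> aborted; cobalt yes -> prepared

Answer: garnet jasper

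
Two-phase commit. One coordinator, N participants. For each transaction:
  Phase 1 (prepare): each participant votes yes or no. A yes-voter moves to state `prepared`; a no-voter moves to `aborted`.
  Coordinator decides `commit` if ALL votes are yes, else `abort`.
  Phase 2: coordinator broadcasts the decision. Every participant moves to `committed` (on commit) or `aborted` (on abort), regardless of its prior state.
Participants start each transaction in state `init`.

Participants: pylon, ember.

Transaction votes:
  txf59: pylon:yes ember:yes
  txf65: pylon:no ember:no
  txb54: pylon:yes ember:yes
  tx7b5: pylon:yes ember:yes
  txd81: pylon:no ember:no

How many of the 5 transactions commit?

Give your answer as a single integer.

txf59: all yes -> commit (commits=1)
txf65: no from pylon, ember -> abort (commits=1)
txb54: all yes -> commit (commits=2)
tx7b5: all yes -> commit (commits=3)
txd81: no from pylon, ember -> abort (commits=3)

Answer: 3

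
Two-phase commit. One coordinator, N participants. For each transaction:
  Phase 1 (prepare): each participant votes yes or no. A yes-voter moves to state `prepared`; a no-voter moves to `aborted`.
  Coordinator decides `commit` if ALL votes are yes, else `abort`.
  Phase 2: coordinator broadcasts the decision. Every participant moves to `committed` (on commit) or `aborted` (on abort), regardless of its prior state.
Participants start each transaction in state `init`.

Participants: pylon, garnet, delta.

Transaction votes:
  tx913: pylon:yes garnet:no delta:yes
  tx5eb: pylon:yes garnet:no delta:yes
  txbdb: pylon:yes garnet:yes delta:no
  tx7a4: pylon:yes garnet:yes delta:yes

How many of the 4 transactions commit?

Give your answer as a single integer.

Answer: 1

Derivation:
tx913: no from garnet -> abort (commits=0)
tx5eb: no from garnet -> abort (commits=0)
txbdb: no from delta -> abort (commits=0)
tx7a4: all yes -> commit (commits=1)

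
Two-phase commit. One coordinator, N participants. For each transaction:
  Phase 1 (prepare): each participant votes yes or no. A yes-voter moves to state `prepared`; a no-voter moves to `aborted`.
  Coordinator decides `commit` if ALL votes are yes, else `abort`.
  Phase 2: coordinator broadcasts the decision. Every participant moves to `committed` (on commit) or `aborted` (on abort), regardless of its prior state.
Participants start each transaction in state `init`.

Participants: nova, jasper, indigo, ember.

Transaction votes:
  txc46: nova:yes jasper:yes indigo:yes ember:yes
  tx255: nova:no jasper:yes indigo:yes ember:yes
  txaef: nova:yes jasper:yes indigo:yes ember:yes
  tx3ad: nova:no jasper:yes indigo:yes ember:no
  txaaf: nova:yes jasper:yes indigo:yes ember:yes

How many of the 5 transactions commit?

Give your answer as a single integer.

Answer: 3

Derivation:
txc46: all yes -> commit (commits=1)
tx255: no from nova -> abort (commits=1)
txaef: all yes -> commit (commits=2)
tx3ad: no from nova, ember -> abort (commits=2)
txaaf: all yes -> commit (commits=3)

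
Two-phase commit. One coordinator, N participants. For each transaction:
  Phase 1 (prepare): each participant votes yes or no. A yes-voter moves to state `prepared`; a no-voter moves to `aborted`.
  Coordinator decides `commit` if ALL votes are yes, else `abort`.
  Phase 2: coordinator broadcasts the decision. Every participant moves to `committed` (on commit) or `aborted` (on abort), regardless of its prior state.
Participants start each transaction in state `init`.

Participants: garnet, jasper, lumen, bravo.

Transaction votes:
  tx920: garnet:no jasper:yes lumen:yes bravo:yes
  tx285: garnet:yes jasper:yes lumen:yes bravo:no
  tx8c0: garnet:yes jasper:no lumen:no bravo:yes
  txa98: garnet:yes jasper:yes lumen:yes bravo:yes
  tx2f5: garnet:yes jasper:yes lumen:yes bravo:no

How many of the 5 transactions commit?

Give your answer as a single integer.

Answer: 1

Derivation:
tx920: no from garnet -> abort (commits=0)
tx285: no from bravo -> abort (commits=0)
tx8c0: no from jasper, lumen -> abort (commits=0)
txa98: all yes -> commit (commits=1)
tx2f5: no from bravo -> abort (commits=1)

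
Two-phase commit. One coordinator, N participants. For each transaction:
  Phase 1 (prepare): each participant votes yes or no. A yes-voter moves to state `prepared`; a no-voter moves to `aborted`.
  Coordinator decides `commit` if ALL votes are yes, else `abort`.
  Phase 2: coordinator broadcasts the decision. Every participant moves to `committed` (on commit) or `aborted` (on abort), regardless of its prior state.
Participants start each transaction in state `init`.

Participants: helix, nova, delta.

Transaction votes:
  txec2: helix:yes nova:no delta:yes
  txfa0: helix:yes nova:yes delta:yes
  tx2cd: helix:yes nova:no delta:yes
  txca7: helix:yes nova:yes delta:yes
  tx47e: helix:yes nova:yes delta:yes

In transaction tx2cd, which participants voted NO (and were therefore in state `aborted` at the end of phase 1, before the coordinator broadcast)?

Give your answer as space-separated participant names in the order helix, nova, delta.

Txn tx2cd phase 1: helix yes -> prepared; nova no -> aborted; delta yes -> prepared

Answer: nova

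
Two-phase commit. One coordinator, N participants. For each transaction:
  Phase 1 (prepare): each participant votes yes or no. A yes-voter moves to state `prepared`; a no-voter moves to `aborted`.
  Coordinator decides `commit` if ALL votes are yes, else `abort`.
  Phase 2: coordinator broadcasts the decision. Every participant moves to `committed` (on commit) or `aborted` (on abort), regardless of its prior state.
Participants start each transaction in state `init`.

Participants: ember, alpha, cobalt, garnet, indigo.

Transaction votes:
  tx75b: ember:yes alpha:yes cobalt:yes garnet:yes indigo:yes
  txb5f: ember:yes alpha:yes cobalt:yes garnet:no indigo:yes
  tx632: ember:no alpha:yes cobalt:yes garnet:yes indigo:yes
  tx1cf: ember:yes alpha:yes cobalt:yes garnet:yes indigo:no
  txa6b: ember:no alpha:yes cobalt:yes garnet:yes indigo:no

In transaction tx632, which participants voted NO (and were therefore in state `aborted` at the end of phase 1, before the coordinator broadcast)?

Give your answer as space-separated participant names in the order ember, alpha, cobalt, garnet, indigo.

Answer: ember

Derivation:
Txn tx632 phase 1: ember no -> aborted; alpha yes -> prepared; cobalt yes -> prepared; garnet yes -> prepared; indigo yes -> prepared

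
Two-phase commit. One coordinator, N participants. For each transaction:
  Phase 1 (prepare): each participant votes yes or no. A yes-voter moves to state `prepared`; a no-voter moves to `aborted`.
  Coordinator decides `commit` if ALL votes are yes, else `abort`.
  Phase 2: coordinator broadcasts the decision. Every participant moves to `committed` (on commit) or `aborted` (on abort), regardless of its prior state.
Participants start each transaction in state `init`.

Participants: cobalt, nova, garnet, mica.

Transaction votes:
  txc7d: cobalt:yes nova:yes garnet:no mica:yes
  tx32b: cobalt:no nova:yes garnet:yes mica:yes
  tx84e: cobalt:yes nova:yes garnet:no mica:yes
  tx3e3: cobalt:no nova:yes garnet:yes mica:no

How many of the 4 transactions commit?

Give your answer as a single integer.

Answer: 0

Derivation:
txc7d: no from garnet -> abort (commits=0)
tx32b: no from cobalt -> abort (commits=0)
tx84e: no from garnet -> abort (commits=0)
tx3e3: no from cobalt, mica -> abort (commits=0)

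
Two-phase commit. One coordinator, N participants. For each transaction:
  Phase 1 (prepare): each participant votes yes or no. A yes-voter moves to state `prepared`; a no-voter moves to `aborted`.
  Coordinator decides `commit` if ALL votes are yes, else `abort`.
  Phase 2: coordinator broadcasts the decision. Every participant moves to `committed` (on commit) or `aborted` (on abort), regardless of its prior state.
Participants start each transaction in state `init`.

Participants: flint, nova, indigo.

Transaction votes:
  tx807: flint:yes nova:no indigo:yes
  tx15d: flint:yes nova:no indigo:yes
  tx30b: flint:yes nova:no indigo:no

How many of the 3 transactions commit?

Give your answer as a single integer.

Answer: 0

Derivation:
tx807: no from nova -> abort (commits=0)
tx15d: no from nova -> abort (commits=0)
tx30b: no from nova, indigo -> abort (commits=0)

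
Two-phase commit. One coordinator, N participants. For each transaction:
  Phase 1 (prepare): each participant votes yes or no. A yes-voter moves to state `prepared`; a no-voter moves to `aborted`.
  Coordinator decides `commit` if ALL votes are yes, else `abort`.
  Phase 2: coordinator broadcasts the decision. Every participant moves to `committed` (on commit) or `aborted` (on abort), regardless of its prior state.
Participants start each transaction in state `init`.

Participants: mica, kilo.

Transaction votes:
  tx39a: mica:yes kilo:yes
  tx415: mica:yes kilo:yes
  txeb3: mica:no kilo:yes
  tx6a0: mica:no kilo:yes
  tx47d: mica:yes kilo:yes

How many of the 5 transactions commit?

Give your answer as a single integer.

tx39a: all yes -> commit (commits=1)
tx415: all yes -> commit (commits=2)
txeb3: no from mica -> abort (commits=2)
tx6a0: no from mica -> abort (commits=2)
tx47d: all yes -> commit (commits=3)

Answer: 3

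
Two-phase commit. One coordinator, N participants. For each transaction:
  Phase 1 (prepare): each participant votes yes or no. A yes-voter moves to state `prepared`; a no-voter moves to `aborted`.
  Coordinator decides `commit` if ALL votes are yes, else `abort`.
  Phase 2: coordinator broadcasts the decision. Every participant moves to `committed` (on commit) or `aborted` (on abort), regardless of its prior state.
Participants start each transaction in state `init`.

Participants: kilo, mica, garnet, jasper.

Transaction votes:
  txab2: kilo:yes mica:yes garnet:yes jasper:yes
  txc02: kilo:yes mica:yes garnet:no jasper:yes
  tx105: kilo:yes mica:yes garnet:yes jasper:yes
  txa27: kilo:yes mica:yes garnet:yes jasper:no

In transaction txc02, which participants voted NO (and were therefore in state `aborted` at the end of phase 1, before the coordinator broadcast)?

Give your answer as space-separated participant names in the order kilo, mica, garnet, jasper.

Txn txc02 phase 1: kilo yes -> prepared; mica yes -> prepared; garnet no -> aborted; jasper yes -> prepared

Answer: garnet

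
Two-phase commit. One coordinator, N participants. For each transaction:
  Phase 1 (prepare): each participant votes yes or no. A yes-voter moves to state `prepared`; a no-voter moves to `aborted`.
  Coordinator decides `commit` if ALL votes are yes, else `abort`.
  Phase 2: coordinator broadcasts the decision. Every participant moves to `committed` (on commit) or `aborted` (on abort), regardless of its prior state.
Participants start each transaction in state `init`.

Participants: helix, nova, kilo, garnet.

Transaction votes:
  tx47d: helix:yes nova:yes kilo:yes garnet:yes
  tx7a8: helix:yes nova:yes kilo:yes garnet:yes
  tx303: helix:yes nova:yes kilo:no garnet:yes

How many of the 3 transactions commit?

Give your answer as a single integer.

Answer: 2

Derivation:
tx47d: all yes -> commit (commits=1)
tx7a8: all yes -> commit (commits=2)
tx303: no from kilo -> abort (commits=2)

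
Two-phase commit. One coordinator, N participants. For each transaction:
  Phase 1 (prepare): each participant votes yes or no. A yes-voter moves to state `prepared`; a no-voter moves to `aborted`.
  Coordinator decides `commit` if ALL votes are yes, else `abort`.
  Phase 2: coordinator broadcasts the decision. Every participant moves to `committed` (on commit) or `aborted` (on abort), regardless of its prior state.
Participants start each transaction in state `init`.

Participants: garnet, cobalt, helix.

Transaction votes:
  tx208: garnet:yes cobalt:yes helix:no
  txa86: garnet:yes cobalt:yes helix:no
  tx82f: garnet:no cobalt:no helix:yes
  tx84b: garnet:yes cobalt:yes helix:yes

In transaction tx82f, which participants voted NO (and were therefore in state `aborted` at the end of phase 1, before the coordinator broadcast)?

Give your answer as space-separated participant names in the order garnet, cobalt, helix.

Answer: garnet cobalt

Derivation:
Txn tx82f phase 1: garnet no -> aborted; cobalt no -> aborted; helix yes -> prepared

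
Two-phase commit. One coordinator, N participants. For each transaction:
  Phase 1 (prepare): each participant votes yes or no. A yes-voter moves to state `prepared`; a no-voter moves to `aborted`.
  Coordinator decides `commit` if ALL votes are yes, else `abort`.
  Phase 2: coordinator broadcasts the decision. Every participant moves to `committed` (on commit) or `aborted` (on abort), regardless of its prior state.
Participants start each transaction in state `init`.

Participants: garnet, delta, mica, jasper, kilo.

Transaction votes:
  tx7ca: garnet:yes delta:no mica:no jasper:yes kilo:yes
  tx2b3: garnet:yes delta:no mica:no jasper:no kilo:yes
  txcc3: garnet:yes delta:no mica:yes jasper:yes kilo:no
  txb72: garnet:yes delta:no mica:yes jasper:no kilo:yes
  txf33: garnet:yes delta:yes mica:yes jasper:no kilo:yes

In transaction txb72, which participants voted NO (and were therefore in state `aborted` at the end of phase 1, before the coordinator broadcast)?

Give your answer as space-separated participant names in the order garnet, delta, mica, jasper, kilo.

Answer: delta jasper

Derivation:
Txn txb72 phase 1: garnet yes -> prepared; delta no -> aborted; mica yes -> prepared; jasper no -> aborted; kilo yes -> prepared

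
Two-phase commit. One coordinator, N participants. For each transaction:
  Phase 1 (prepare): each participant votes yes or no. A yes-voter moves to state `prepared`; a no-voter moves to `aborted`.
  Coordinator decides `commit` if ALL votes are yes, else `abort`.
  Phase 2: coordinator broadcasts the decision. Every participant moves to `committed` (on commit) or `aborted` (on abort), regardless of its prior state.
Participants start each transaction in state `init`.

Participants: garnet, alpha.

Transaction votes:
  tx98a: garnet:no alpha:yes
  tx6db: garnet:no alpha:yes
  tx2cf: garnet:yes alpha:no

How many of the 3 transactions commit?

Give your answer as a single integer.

tx98a: no from garnet -> abort (commits=0)
tx6db: no from garnet -> abort (commits=0)
tx2cf: no from alpha -> abort (commits=0)

Answer: 0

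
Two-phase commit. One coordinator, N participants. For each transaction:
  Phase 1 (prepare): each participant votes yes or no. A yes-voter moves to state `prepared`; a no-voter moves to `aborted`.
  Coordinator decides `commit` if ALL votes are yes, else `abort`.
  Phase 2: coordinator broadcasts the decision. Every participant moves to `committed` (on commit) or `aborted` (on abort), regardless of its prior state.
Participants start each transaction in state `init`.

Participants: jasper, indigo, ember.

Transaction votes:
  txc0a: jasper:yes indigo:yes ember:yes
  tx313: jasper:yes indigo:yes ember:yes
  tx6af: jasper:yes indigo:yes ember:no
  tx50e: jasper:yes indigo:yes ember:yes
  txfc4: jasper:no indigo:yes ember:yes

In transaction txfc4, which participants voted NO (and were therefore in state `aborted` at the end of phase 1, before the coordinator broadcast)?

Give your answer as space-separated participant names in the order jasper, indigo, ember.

Txn txfc4 phase 1: jasper no -> aborted; indigo yes -> prepared; ember yes -> prepared

Answer: jasper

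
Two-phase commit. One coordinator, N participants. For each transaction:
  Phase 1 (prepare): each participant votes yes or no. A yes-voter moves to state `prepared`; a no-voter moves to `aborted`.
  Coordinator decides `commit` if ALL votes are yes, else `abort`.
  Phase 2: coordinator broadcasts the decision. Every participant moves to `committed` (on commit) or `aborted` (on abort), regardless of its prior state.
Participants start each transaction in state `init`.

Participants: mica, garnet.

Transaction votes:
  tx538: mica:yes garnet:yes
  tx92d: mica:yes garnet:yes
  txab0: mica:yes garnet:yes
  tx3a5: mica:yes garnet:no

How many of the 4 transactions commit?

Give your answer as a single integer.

Answer: 3

Derivation:
tx538: all yes -> commit (commits=1)
tx92d: all yes -> commit (commits=2)
txab0: all yes -> commit (commits=3)
tx3a5: no from garnet -> abort (commits=3)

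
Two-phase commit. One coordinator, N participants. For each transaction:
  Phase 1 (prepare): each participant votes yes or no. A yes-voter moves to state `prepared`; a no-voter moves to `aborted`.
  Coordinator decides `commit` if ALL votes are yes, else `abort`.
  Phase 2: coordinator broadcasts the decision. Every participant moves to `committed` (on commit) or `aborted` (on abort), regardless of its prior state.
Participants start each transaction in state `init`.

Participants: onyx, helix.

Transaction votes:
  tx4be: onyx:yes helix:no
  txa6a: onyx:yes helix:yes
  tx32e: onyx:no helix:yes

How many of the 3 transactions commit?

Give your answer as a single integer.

Answer: 1

Derivation:
tx4be: no from helix -> abort (commits=0)
txa6a: all yes -> commit (commits=1)
tx32e: no from onyx -> abort (commits=1)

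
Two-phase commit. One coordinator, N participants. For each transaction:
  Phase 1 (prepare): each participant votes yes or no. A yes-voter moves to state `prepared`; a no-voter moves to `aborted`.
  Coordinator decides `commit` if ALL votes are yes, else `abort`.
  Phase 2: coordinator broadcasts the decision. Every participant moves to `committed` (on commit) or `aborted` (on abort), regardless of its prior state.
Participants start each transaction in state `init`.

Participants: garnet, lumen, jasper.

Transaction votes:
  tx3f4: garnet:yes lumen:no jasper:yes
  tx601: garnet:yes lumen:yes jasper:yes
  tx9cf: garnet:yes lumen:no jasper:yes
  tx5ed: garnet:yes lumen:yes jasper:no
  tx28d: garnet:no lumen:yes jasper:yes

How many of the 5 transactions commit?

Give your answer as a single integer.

tx3f4: no from lumen -> abort (commits=0)
tx601: all yes -> commit (commits=1)
tx9cf: no from lumen -> abort (commits=1)
tx5ed: no from jasper -> abort (commits=1)
tx28d: no from garnet -> abort (commits=1)

Answer: 1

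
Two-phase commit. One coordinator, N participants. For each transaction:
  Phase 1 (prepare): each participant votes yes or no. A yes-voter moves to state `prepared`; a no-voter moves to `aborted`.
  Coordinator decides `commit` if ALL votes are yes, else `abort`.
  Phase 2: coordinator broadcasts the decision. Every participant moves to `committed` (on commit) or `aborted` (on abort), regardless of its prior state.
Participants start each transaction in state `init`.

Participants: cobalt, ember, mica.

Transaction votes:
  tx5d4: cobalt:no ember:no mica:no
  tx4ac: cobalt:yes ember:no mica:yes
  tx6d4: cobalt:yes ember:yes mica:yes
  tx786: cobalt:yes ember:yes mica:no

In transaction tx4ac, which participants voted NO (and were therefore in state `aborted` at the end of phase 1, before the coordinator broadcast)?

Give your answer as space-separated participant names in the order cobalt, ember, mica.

Txn tx4ac phase 1: cobalt yes -> prepared; ember no -> aborted; mica yes -> prepared

Answer: ember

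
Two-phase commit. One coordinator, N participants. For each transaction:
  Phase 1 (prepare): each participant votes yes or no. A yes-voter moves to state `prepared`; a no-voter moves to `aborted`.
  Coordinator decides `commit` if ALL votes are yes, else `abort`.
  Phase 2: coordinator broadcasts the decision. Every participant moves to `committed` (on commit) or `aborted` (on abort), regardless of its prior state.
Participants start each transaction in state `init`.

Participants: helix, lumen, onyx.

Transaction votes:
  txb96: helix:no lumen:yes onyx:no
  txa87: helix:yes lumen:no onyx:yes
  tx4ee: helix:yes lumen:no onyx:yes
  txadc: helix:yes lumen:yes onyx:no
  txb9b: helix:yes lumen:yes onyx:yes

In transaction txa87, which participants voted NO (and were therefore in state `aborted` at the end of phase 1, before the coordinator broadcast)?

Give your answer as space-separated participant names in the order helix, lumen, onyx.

Txn txa87 phase 1: helix yes -> prepared; lumen no -> aborted; onyx yes -> prepared

Answer: lumen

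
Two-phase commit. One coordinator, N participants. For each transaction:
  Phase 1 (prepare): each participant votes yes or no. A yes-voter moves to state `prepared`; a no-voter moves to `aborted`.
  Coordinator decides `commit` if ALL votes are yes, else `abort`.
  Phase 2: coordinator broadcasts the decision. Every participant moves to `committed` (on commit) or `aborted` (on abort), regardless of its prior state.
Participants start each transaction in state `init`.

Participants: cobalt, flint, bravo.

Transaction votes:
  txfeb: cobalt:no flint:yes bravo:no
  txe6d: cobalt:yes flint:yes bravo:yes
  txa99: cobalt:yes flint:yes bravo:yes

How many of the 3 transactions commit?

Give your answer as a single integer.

Answer: 2

Derivation:
txfeb: no from cobalt, bravo -> abort (commits=0)
txe6d: all yes -> commit (commits=1)
txa99: all yes -> commit (commits=2)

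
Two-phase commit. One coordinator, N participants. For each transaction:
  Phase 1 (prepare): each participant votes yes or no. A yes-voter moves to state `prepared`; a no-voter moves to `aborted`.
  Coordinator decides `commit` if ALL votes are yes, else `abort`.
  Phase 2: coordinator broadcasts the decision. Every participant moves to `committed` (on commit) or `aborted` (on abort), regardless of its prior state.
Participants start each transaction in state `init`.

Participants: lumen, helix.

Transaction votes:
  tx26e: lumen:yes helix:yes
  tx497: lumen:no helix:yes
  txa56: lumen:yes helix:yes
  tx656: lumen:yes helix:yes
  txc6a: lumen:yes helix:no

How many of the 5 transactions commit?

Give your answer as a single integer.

tx26e: all yes -> commit (commits=1)
tx497: no from lumen -> abort (commits=1)
txa56: all yes -> commit (commits=2)
tx656: all yes -> commit (commits=3)
txc6a: no from helix -> abort (commits=3)

Answer: 3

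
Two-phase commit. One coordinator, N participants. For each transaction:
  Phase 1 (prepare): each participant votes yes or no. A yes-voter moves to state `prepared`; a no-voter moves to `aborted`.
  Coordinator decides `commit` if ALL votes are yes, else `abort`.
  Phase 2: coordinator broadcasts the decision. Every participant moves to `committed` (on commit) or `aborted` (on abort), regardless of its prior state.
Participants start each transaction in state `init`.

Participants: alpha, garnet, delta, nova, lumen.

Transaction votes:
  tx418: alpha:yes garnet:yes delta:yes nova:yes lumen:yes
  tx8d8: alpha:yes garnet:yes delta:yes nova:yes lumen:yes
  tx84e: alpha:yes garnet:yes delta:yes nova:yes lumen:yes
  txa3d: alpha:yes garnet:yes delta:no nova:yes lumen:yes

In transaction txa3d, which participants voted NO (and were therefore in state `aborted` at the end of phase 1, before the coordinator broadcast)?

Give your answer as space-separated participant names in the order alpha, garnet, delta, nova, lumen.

Answer: delta

Derivation:
Txn txa3d phase 1: alpha yes -> prepared; garnet yes -> prepared; delta no -> aborted; nova yes -> prepared; lumen yes -> prepared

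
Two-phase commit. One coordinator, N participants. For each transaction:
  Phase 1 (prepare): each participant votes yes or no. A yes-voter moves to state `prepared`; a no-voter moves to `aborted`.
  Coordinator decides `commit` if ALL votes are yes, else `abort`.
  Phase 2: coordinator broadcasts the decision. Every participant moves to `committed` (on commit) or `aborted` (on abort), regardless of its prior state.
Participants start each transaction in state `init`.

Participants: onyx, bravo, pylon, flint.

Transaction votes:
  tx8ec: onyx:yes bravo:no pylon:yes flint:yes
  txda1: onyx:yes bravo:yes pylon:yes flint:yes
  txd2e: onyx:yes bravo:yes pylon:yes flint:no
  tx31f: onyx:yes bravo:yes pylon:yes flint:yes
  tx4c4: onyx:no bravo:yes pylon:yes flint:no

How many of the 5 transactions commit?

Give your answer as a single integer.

Answer: 2

Derivation:
tx8ec: no from bravo -> abort (commits=0)
txda1: all yes -> commit (commits=1)
txd2e: no from flint -> abort (commits=1)
tx31f: all yes -> commit (commits=2)
tx4c4: no from onyx, flint -> abort (commits=2)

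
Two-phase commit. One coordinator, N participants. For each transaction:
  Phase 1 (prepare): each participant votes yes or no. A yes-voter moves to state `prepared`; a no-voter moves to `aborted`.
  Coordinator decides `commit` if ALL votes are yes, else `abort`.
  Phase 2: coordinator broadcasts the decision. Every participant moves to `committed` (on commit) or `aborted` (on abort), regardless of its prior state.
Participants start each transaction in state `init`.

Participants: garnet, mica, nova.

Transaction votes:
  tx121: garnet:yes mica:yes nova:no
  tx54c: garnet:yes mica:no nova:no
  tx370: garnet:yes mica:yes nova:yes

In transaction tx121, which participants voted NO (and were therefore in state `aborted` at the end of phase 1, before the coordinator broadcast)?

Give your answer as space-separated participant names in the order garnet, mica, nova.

Answer: nova

Derivation:
Txn tx121 phase 1: garnet yes -> prepared; mica yes -> prepared; nova no -> aborted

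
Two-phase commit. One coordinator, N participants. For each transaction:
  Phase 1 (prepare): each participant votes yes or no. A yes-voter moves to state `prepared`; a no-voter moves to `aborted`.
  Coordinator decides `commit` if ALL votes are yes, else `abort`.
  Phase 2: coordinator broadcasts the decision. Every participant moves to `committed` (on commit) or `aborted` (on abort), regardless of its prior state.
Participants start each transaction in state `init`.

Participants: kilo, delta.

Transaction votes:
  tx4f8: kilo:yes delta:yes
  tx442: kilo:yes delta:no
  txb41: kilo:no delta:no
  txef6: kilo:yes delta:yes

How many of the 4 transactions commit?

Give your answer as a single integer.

tx4f8: all yes -> commit (commits=1)
tx442: no from delta -> abort (commits=1)
txb41: no from kilo, delta -> abort (commits=1)
txef6: all yes -> commit (commits=2)

Answer: 2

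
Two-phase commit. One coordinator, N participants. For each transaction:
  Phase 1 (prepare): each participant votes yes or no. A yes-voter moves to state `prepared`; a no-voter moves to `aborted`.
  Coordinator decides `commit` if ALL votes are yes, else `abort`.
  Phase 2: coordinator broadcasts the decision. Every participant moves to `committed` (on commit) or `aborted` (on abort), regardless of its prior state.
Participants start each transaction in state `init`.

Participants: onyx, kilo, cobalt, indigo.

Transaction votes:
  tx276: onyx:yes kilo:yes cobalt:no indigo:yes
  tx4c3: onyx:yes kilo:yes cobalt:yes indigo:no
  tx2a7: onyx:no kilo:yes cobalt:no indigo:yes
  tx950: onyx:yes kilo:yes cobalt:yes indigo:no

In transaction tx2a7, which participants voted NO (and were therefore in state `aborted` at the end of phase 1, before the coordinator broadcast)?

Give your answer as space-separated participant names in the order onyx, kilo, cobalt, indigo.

Txn tx2a7 phase 1: onyx no -> aborted; kilo yes -> prepared; cobalt no -> aborted; indigo yes -> prepared

Answer: onyx cobalt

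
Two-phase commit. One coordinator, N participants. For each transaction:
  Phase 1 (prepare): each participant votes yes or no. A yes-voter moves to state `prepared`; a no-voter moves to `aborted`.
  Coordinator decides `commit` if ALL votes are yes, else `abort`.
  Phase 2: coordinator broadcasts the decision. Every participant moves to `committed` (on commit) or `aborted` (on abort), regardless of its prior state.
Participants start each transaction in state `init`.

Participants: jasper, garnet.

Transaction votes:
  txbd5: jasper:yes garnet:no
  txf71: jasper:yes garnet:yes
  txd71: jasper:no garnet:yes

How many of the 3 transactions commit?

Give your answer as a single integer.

txbd5: no from garnet -> abort (commits=0)
txf71: all yes -> commit (commits=1)
txd71: no from jasper -> abort (commits=1)

Answer: 1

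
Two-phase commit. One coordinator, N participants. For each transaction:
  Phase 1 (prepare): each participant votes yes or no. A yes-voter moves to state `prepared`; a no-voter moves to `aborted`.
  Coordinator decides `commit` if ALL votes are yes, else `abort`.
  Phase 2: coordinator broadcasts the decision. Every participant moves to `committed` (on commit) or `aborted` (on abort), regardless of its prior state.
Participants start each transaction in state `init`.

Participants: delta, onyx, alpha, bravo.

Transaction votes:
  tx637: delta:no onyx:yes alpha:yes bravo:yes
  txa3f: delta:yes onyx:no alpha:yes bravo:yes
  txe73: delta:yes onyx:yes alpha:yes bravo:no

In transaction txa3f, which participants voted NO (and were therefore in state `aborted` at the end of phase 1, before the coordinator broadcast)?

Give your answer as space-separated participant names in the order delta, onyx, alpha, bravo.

Txn txa3f phase 1: delta yes -> prepared; onyx no -> aborted; alpha yes -> prepared; bravo yes -> prepared

Answer: onyx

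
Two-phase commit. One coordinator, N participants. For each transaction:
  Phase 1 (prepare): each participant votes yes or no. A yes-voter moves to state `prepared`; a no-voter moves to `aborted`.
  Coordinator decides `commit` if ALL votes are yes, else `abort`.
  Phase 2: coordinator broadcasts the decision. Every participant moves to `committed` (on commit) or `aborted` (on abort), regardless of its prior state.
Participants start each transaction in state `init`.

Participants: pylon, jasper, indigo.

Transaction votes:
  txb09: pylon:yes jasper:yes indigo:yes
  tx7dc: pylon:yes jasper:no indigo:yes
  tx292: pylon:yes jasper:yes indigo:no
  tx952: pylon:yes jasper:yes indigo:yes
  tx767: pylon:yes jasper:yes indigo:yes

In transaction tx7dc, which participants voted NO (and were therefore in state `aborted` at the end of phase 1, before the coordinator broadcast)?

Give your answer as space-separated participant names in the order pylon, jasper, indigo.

Answer: jasper

Derivation:
Txn tx7dc phase 1: pylon yes -> prepared; jasper no -> aborted; indigo yes -> prepared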